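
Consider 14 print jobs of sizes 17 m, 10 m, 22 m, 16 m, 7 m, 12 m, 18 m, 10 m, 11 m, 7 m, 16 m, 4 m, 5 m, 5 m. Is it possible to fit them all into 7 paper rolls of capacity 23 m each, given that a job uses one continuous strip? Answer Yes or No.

No

Total = 160 m; ⌈160/23⌉ = 7.
The bound of 7 does not rule out 7, but exhaustive search shows no assignment into 7 paper rolls of capacity 23 m exists — the minimum is 8.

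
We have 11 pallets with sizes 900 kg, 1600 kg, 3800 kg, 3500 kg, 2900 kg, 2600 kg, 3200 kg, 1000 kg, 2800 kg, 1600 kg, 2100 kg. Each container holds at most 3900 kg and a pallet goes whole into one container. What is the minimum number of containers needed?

8

Total = 3800 + 3500 + 3200 + 2900 + 2800 + 2600 + 2100 + 1600 + 1600 + 1000 + 900 = 26000 kg.
Lower bound: ⌈26000/3900⌉ = 7 containers.
A packing using 8 containers:
  container 1: 3800 = 3800
  container 2: 3500 = 3500
  container 3: 3200 = 3200
  container 4: 2900 + 1000 = 3900
  container 5: 2800 + 900 = 3700
  container 6: 2600 = 2600
  container 7: 2100 + 1600 = 3700
  container 8: 1600 = 1600
No arrangement into 7 containers stays within capacity, so 8 is optimal.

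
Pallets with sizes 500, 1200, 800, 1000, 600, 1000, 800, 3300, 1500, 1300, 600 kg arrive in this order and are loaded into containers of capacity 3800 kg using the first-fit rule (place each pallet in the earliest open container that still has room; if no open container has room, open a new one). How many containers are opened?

  500 → container 1 (new)  [load 500/3800]
  1200 → container 1  [load 1700/3800]
  800 → container 1  [load 2500/3800]
  1000 → container 1  [load 3500/3800]
  600 → container 2 (new)  [load 600/3800]
  1000 → container 2  [load 1600/3800]
  800 → container 2  [load 2400/3800]
  3300 → container 3 (new)  [load 3300/3800]
  1500 → container 4 (new)  [load 1500/3800]
  1300 → container 2  [load 3700/3800]
  600 → container 4  [load 2100/3800]
4 containers opened.

4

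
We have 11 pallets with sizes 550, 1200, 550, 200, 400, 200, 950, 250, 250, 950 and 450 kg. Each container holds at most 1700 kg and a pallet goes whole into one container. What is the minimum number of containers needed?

4

Total = 1200 + 950 + 950 + 550 + 550 + 450 + 400 + 250 + 250 + 200 + 200 = 5950 kg.
Lower bound: ⌈5950/1700⌉ = 4 containers.
A packing using 4 containers:
  container 1: 1200 + 450 = 1650
  container 2: 950 + 550 + 200 = 1700
  container 3: 950 + 550 + 200 = 1700
  container 4: 400 + 250 + 250 = 900
This matches the lower bound, so 4 is optimal.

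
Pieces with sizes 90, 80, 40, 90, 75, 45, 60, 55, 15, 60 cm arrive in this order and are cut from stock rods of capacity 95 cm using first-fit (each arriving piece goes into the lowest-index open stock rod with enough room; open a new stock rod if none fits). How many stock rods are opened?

  90 → stock rod 1 (new)  [load 90/95]
  80 → stock rod 2 (new)  [load 80/95]
  40 → stock rod 3 (new)  [load 40/95]
  90 → stock rod 4 (new)  [load 90/95]
  75 → stock rod 5 (new)  [load 75/95]
  45 → stock rod 3  [load 85/95]
  60 → stock rod 6 (new)  [load 60/95]
  55 → stock rod 7 (new)  [load 55/95]
  15 → stock rod 2  [load 95/95]
  60 → stock rod 8 (new)  [load 60/95]
8 stock rods opened.

8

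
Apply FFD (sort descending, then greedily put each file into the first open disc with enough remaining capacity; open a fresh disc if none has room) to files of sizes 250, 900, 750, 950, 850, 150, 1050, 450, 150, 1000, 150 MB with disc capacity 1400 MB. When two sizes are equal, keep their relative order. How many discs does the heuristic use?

6

Sorted descending: 1050, 1000, 950, 900, 850, 750, 450, 250, 150, 150, 150.
  1050 → disc 1 (new)  [load 1050/1400]
  1000 → disc 2 (new)  [load 1000/1400]
  950 → disc 3 (new)  [load 950/1400]
  900 → disc 4 (new)  [load 900/1400]
  850 → disc 5 (new)  [load 850/1400]
  750 → disc 6 (new)  [load 750/1400]
  450 → disc 3  [load 1400/1400]
  250 → disc 1  [load 1300/1400]
  150 → disc 2  [load 1150/1400]
  150 → disc 2  [load 1300/1400]
  150 → disc 4  [load 1050/1400]
6 discs opened.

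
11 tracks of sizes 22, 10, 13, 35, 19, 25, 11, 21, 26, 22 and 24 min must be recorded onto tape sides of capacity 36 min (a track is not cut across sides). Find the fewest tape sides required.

8

Total = 35 + 26 + 25 + 24 + 22 + 22 + 21 + 19 + 13 + 11 + 10 = 228 min.
Lower bound: ⌈228/36⌉ = 7 tape sides.
Also, 8 tracks each exceed 18 min, and no two of those can share a side, so at least 8 tape sides are needed.
A packing using 8 tape sides:
  side 1: 35 = 35
  side 2: 26 + 10 = 36
  side 3: 25 + 11 = 36
  side 4: 24 = 24
  side 5: 22 + 13 = 35
  side 6: 22 = 22
  side 7: 21 = 21
  side 8: 19 = 19
This matches the lower bound, so 8 is optimal.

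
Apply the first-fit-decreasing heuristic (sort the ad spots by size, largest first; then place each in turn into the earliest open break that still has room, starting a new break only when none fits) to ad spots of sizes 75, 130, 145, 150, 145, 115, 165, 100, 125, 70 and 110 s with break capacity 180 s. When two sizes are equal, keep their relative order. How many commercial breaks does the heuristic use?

9

Sorted descending: 165, 150, 145, 145, 130, 125, 115, 110, 100, 75, 70.
  165 → break 1 (new)  [load 165/180]
  150 → break 2 (new)  [load 150/180]
  145 → break 3 (new)  [load 145/180]
  145 → break 4 (new)  [load 145/180]
  130 → break 5 (new)  [load 130/180]
  125 → break 6 (new)  [load 125/180]
  115 → break 7 (new)  [load 115/180]
  110 → break 8 (new)  [load 110/180]
  100 → break 9 (new)  [load 100/180]
  75 → break 9  [load 175/180]
  70 → break 8  [load 180/180]
9 commercial breaks opened.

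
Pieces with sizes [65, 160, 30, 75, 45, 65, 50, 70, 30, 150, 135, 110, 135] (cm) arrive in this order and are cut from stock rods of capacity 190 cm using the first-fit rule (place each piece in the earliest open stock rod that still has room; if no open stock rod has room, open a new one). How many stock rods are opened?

7

  65 → stock rod 1 (new)  [load 65/190]
  160 → stock rod 2 (new)  [load 160/190]
  30 → stock rod 1  [load 95/190]
  75 → stock rod 1  [load 170/190]
  45 → stock rod 3 (new)  [load 45/190]
  65 → stock rod 3  [load 110/190]
  50 → stock rod 3  [load 160/190]
  70 → stock rod 4 (new)  [load 70/190]
  30 → stock rod 2  [load 190/190]
  150 → stock rod 5 (new)  [load 150/190]
  135 → stock rod 6 (new)  [load 135/190]
  110 → stock rod 4  [load 180/190]
  135 → stock rod 7 (new)  [load 135/190]
7 stock rods opened.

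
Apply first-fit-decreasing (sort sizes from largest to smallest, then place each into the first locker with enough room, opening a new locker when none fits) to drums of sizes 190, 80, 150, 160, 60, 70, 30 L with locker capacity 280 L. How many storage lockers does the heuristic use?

Sorted descending: 190, 160, 150, 80, 70, 60, 30.
  190 → locker 1 (new)  [load 190/280]
  160 → locker 2 (new)  [load 160/280]
  150 → locker 3 (new)  [load 150/280]
  80 → locker 1  [load 270/280]
  70 → locker 2  [load 230/280]
  60 → locker 3  [load 210/280]
  30 → locker 2  [load 260/280]
3 storage lockers opened.

3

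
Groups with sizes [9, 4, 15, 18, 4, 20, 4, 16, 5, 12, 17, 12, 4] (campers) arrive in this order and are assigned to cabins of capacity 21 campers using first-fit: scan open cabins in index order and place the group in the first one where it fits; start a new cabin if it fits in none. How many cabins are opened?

  9 → cabin 1 (new)  [load 9/21]
  4 → cabin 1  [load 13/21]
  15 → cabin 2 (new)  [load 15/21]
  18 → cabin 3 (new)  [load 18/21]
  4 → cabin 1  [load 17/21]
  20 → cabin 4 (new)  [load 20/21]
  4 → cabin 1  [load 21/21]
  16 → cabin 5 (new)  [load 16/21]
  5 → cabin 2  [load 20/21]
  12 → cabin 6 (new)  [load 12/21]
  17 → cabin 7 (new)  [load 17/21]
  12 → cabin 8 (new)  [load 12/21]
  4 → cabin 5  [load 20/21]
8 cabins opened.

8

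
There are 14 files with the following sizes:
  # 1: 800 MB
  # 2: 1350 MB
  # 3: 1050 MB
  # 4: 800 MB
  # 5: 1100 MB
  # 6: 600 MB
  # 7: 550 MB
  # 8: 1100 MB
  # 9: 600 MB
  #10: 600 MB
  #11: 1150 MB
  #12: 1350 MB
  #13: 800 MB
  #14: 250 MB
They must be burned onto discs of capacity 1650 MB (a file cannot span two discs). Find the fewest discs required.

Total = 1350 + 1350 + 1150 + 1100 + 1100 + 1050 + 800 + 800 + 800 + 600 + 600 + 600 + 550 + 250 = 12100 MB.
Lower bound: ⌈12100/1650⌉ = 8 discs.
A packing using 9 discs:
  disc 1: 1350 + 250 = 1600
  disc 2: 1350 = 1350
  disc 3: 1150 = 1150
  disc 4: 1100 + 550 = 1650
  disc 5: 1100 = 1100
  disc 6: 1050 + 600 = 1650
  disc 7: 800 + 800 = 1600
  disc 8: 800 + 600 = 1400
  disc 9: 600 = 600
No arrangement into 8 discs stays within capacity, so 9 is optimal.

9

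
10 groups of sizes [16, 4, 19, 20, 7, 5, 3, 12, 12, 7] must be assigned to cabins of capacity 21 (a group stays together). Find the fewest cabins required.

Total = 20 + 19 + 16 + 12 + 12 + 7 + 7 + 5 + 4 + 3 = 105.
Lower bound: ⌈105/21⌉ = 5 cabins.
A packing using 6 cabins:
  cabin 1: 20 = 20
  cabin 2: 19 = 19
  cabin 3: 16 + 5 = 21
  cabin 4: 12 + 7 = 19
  cabin 5: 12 + 7 = 19
  cabin 6: 4 + 3 = 7
No arrangement into 5 cabins stays within capacity, so 6 is optimal.

6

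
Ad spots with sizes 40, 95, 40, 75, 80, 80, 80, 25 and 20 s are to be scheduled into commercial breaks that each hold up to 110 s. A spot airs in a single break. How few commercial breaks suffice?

Total = 95 + 80 + 80 + 80 + 75 + 40 + 40 + 25 + 20 = 535 s.
Lower bound: ⌈535/110⌉ = 5 commercial breaks.
A packing using 6 commercial breaks:
  break 1: 95 = 95
  break 2: 80 + 25 = 105
  break 3: 80 + 20 = 100
  break 4: 80 = 80
  break 5: 75 = 75
  break 6: 40 + 40 = 80
No arrangement into 5 commercial breaks stays within capacity, so 6 is optimal.

6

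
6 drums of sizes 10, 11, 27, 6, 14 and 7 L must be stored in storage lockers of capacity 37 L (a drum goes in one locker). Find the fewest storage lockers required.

Total = 27 + 14 + 11 + 10 + 7 + 6 = 75 L.
Lower bound: ⌈75/37⌉ = 3 storage lockers.
A packing using 3 storage lockers:
  locker 1: 27 + 10 = 37
  locker 2: 14 + 11 + 7 = 32
  locker 3: 6 = 6
This matches the lower bound, so 3 is optimal.

3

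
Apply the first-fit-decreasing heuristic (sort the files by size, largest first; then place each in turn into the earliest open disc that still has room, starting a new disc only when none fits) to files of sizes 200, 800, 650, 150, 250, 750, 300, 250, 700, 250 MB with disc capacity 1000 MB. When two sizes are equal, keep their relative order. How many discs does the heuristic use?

Sorted descending: 800, 750, 700, 650, 300, 250, 250, 250, 200, 150.
  800 → disc 1 (new)  [load 800/1000]
  750 → disc 2 (new)  [load 750/1000]
  700 → disc 3 (new)  [load 700/1000]
  650 → disc 4 (new)  [load 650/1000]
  300 → disc 3  [load 1000/1000]
  250 → disc 2  [load 1000/1000]
  250 → disc 4  [load 900/1000]
  250 → disc 5 (new)  [load 250/1000]
  200 → disc 1  [load 1000/1000]
  150 → disc 5  [load 400/1000]
5 discs opened.

5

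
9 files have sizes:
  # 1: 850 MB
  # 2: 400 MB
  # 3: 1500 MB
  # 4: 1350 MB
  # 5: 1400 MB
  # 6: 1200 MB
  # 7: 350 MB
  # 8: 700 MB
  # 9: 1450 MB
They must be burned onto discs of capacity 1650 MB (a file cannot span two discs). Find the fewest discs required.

Total = 1500 + 1450 + 1400 + 1350 + 1200 + 850 + 700 + 400 + 350 = 9200 MB.
Lower bound: ⌈9200/1650⌉ = 6 discs.
A packing using 7 discs:
  disc 1: 1500 = 1500
  disc 2: 1450 = 1450
  disc 3: 1400 = 1400
  disc 4: 1350 = 1350
  disc 5: 1200 + 400 = 1600
  disc 6: 850 + 700 = 1550
  disc 7: 350 = 350
No arrangement into 6 discs stays within capacity, so 7 is optimal.

7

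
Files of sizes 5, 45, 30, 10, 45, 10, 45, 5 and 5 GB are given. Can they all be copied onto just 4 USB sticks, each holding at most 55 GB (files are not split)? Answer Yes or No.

A valid assignment using 4 USB sticks:
  USB stick 1: 45 + 10 = 55
  USB stick 2: 45 + 10 = 55
  USB stick 3: 45 + 5 + 5 = 55
  USB stick 4: 30 + 5 = 35
Every load is within 55 GB, so 4 USB sticks suffice.

Yes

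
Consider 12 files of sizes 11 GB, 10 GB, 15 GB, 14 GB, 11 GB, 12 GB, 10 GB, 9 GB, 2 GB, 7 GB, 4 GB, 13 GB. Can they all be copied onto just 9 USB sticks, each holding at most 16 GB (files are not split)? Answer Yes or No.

Yes

A valid assignment using 9 USB sticks:
  USB stick 1: 15 = 15
  USB stick 2: 14 + 2 = 16
  USB stick 3: 13 = 13
  USB stick 4: 12 + 4 = 16
  USB stick 5: 11 = 11
  USB stick 6: 11 = 11
  USB stick 7: 10 = 10
  USB stick 8: 10 = 10
  USB stick 9: 9 + 7 = 16
Every load is within 16 GB, so 9 USB sticks suffice.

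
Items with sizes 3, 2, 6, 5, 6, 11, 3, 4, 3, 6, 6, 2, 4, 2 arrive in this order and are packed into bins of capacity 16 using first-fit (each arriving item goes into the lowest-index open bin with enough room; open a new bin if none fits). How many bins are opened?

4

  3 → bin 1 (new)  [load 3/16]
  2 → bin 1  [load 5/16]
  6 → bin 1  [load 11/16]
  5 → bin 1  [load 16/16]
  6 → bin 2 (new)  [load 6/16]
  11 → bin 3 (new)  [load 11/16]
  3 → bin 2  [load 9/16]
  4 → bin 2  [load 13/16]
  3 → bin 2  [load 16/16]
  6 → bin 4 (new)  [load 6/16]
  6 → bin 4  [load 12/16]
  2 → bin 3  [load 13/16]
  4 → bin 4  [load 16/16]
  2 → bin 3  [load 15/16]
4 bins opened.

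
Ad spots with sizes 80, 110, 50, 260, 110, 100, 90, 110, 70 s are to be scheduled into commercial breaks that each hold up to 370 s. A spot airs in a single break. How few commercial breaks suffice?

Total = 260 + 110 + 110 + 110 + 100 + 90 + 80 + 70 + 50 = 980 s.
Lower bound: ⌈980/370⌉ = 3 commercial breaks.
A packing using 3 commercial breaks:
  break 1: 260 + 110 = 370
  break 2: 110 + 110 + 100 + 50 = 370
  break 3: 90 + 80 + 70 = 240
This matches the lower bound, so 3 is optimal.

3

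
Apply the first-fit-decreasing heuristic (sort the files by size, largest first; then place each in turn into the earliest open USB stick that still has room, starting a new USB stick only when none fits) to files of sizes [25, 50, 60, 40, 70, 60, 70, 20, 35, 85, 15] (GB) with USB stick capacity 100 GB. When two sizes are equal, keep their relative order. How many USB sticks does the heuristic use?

6

Sorted descending: 85, 70, 70, 60, 60, 50, 40, 35, 25, 20, 15.
  85 → USB stick 1 (new)  [load 85/100]
  70 → USB stick 2 (new)  [load 70/100]
  70 → USB stick 3 (new)  [load 70/100]
  60 → USB stick 4 (new)  [load 60/100]
  60 → USB stick 5 (new)  [load 60/100]
  50 → USB stick 6 (new)  [load 50/100]
  40 → USB stick 4  [load 100/100]
  35 → USB stick 5  [load 95/100]
  25 → USB stick 2  [load 95/100]
  20 → USB stick 3  [load 90/100]
  15 → USB stick 1  [load 100/100]
6 USB sticks opened.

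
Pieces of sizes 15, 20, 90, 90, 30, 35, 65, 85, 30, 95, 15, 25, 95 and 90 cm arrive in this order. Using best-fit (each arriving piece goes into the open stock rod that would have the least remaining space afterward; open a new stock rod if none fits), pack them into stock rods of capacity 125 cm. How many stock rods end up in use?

  15 → stock rod 1 (new)  [load 15/125]
  20 → stock rod 1  [load 35/125]
  90 → stock rod 1  [load 125/125]
  90 → stock rod 2 (new)  [load 90/125]
  30 → stock rod 2  [load 120/125]
  35 → stock rod 3 (new)  [load 35/125]
  65 → stock rod 3  [load 100/125]
  85 → stock rod 4 (new)  [load 85/125]
  30 → stock rod 4  [load 115/125]
  95 → stock rod 5 (new)  [load 95/125]
  15 → stock rod 3  [load 115/125]
  25 → stock rod 5  [load 120/125]
  95 → stock rod 6 (new)  [load 95/125]
  90 → stock rod 7 (new)  [load 90/125]
7 stock rods opened.

7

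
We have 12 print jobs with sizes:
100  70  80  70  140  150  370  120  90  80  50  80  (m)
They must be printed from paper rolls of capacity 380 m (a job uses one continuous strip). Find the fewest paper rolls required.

4

Total = 370 + 150 + 140 + 120 + 100 + 90 + 80 + 80 + 80 + 70 + 70 + 50 = 1400 m.
Lower bound: ⌈1400/380⌉ = 4 paper rolls.
A packing using 4 paper rolls:
  roll 1: 370 = 370
  roll 2: 150 + 140 + 90 = 380
  roll 3: 120 + 100 + 80 + 80 = 380
  roll 4: 80 + 70 + 70 + 50 = 270
This matches the lower bound, so 4 is optimal.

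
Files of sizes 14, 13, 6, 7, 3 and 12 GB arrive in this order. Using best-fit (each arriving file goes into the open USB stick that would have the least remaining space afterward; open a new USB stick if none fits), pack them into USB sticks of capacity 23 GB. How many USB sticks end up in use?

  14 → USB stick 1 (new)  [load 14/23]
  13 → USB stick 2 (new)  [load 13/23]
  6 → USB stick 1  [load 20/23]
  7 → USB stick 2  [load 20/23]
  3 → USB stick 1  [load 23/23]
  12 → USB stick 3 (new)  [load 12/23]
3 USB sticks opened.

3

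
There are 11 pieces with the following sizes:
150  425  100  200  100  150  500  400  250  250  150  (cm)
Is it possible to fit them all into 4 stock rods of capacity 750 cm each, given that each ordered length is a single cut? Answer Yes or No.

Yes

A valid assignment using 4 stock rods:
  stock rod 1: 500 + 250 = 750
  stock rod 2: 425 + 250 = 675
  stock rod 3: 400 + 200 + 150 = 750
  stock rod 4: 150 + 150 + 100 + 100 = 500
Every load is within 750 cm, so 4 stock rods suffice.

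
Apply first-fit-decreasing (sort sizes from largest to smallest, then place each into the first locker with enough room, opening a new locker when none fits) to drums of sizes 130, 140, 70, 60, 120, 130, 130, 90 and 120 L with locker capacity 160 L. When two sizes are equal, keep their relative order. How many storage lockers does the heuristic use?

Sorted descending: 140, 130, 130, 130, 120, 120, 90, 70, 60.
  140 → locker 1 (new)  [load 140/160]
  130 → locker 2 (new)  [load 130/160]
  130 → locker 3 (new)  [load 130/160]
  130 → locker 4 (new)  [load 130/160]
  120 → locker 5 (new)  [load 120/160]
  120 → locker 6 (new)  [load 120/160]
  90 → locker 7 (new)  [load 90/160]
  70 → locker 7  [load 160/160]
  60 → locker 8 (new)  [load 60/160]
8 storage lockers opened.

8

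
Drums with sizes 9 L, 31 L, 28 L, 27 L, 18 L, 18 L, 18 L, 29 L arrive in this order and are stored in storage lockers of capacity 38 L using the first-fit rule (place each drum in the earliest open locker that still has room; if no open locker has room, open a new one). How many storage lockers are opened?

6

  9 → locker 1 (new)  [load 9/38]
  31 → locker 2 (new)  [load 31/38]
  28 → locker 1  [load 37/38]
  27 → locker 3 (new)  [load 27/38]
  18 → locker 4 (new)  [load 18/38]
  18 → locker 4  [load 36/38]
  18 → locker 5 (new)  [load 18/38]
  29 → locker 6 (new)  [load 29/38]
6 storage lockers opened.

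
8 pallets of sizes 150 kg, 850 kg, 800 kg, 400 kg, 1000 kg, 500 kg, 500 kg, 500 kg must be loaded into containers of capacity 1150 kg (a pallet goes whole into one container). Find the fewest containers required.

Total = 1000 + 850 + 800 + 500 + 500 + 500 + 400 + 150 = 4700 kg.
Lower bound: ⌈4700/1150⌉ = 5 containers.
A packing using 5 containers:
  container 1: 1000 + 150 = 1150
  container 2: 850 = 850
  container 3: 800 = 800
  container 4: 500 + 500 = 1000
  container 5: 500 + 400 = 900
This matches the lower bound, so 5 is optimal.

5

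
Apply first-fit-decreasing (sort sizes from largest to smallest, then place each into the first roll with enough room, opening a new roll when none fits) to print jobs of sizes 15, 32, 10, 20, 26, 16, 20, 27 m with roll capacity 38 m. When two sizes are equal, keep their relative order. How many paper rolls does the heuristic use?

Sorted descending: 32, 27, 26, 20, 20, 16, 15, 10.
  32 → roll 1 (new)  [load 32/38]
  27 → roll 2 (new)  [load 27/38]
  26 → roll 3 (new)  [load 26/38]
  20 → roll 4 (new)  [load 20/38]
  20 → roll 5 (new)  [load 20/38]
  16 → roll 4  [load 36/38]
  15 → roll 5  [load 35/38]
  10 → roll 2  [load 37/38]
5 paper rolls opened.

5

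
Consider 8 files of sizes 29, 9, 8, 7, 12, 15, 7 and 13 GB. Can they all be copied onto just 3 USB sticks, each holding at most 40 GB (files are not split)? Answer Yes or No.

Yes

A valid assignment using 3 USB sticks:
  USB stick 1: 29 + 9 = 38
  USB stick 2: 15 + 13 + 12 = 40
  USB stick 3: 8 + 7 + 7 = 22
Every load is within 40 GB, so 3 USB sticks suffice.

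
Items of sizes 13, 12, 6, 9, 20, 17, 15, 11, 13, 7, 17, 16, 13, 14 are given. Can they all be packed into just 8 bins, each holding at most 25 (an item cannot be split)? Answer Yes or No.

No

Total = 183; ⌈183/25⌉ = 8.
9 items each exceed half the capacity and cannot share a bin, forcing at least 9 bins.
At least 9 bins are required, but only 8 are allowed.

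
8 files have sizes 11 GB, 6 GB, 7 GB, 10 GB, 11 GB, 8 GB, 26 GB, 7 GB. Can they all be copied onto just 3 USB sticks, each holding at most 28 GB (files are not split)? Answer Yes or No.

No

Total = 86 GB; ⌈86/28⌉ = 4.
At least 4 USB sticks are required, but only 3 are allowed.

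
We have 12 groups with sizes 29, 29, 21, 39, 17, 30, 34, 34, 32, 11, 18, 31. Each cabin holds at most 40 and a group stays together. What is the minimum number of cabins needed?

Total = 39 + 34 + 34 + 32 + 31 + 30 + 29 + 29 + 21 + 18 + 17 + 11 = 325.
Lower bound: ⌈325/40⌉ = 9 cabins.
A packing using 10 cabins:
  cabin 1: 39 = 39
  cabin 2: 34 = 34
  cabin 3: 34 = 34
  cabin 4: 32 = 32
  cabin 5: 31 = 31
  cabin 6: 30 = 30
  cabin 7: 29 + 11 = 40
  cabin 8: 29 = 29
  cabin 9: 21 + 18 = 39
  cabin 10: 17 = 17
No arrangement into 9 cabins stays within capacity, so 10 is optimal.

10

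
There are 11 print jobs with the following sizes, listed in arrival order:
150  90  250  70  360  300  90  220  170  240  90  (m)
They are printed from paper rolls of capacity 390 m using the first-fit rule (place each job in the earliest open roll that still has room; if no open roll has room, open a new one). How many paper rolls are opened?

  150 → roll 1 (new)  [load 150/390]
  90 → roll 1  [load 240/390]
  250 → roll 2 (new)  [load 250/390]
  70 → roll 1  [load 310/390]
  360 → roll 3 (new)  [load 360/390]
  300 → roll 4 (new)  [load 300/390]
  90 → roll 2  [load 340/390]
  220 → roll 5 (new)  [load 220/390]
  170 → roll 5  [load 390/390]
  240 → roll 6 (new)  [load 240/390]
  90 → roll 4  [load 390/390]
6 paper rolls opened.

6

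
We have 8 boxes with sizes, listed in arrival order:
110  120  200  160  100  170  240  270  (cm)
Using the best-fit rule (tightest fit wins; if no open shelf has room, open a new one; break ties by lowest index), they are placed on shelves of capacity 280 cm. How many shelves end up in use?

  110 → shelf 1 (new)  [load 110/280]
  120 → shelf 1  [load 230/280]
  200 → shelf 2 (new)  [load 200/280]
  160 → shelf 3 (new)  [load 160/280]
  100 → shelf 3  [load 260/280]
  170 → shelf 4 (new)  [load 170/280]
  240 → shelf 5 (new)  [load 240/280]
  270 → shelf 6 (new)  [load 270/280]
6 shelves opened.

6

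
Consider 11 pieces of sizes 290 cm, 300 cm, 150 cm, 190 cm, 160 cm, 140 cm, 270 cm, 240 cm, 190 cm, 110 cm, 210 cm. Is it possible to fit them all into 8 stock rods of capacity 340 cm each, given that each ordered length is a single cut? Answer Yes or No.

A valid assignment using 8 stock rods:
  stock rod 1: 300 = 300
  stock rod 2: 290 = 290
  stock rod 3: 270 = 270
  stock rod 4: 240 = 240
  stock rod 5: 210 + 110 = 320
  stock rod 6: 190 + 150 = 340
  stock rod 7: 190 + 140 = 330
  stock rod 8: 160 = 160
Every load is within 340 cm, so 8 stock rods suffice.

Yes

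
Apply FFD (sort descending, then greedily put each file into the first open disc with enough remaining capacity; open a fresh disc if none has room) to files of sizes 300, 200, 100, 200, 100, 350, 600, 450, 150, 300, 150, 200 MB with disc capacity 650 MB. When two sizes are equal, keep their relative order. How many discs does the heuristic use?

Sorted descending: 600, 450, 350, 300, 300, 200, 200, 200, 150, 150, 100, 100.
  600 → disc 1 (new)  [load 600/650]
  450 → disc 2 (new)  [load 450/650]
  350 → disc 3 (new)  [load 350/650]
  300 → disc 3  [load 650/650]
  300 → disc 4 (new)  [load 300/650]
  200 → disc 2  [load 650/650]
  200 → disc 4  [load 500/650]
  200 → disc 5 (new)  [load 200/650]
  150 → disc 4  [load 650/650]
  150 → disc 5  [load 350/650]
  100 → disc 5  [load 450/650]
  100 → disc 5  [load 550/650]
5 discs opened.

5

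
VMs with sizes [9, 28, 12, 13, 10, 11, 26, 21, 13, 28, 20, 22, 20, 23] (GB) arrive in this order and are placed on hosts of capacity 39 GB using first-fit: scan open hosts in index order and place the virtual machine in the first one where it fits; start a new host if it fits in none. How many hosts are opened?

  9 → host 1 (new)  [load 9/39]
  28 → host 1  [load 37/39]
  12 → host 2 (new)  [load 12/39]
  13 → host 2  [load 25/39]
  10 → host 2  [load 35/39]
  11 → host 3 (new)  [load 11/39]
  26 → host 3  [load 37/39]
  21 → host 4 (new)  [load 21/39]
  13 → host 4  [load 34/39]
  28 → host 5 (new)  [load 28/39]
  20 → host 6 (new)  [load 20/39]
  22 → host 7 (new)  [load 22/39]
  20 → host 8 (new)  [load 20/39]
  23 → host 9 (new)  [load 23/39]
9 hosts opened.

9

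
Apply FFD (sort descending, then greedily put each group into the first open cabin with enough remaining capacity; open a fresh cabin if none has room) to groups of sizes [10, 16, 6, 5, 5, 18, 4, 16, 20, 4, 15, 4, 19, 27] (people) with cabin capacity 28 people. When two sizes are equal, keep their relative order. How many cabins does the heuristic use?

Sorted descending: 27, 20, 19, 18, 16, 16, 15, 10, 6, 5, 5, 4, 4, 4.
  27 → cabin 1 (new)  [load 27/28]
  20 → cabin 2 (new)  [load 20/28]
  19 → cabin 3 (new)  [load 19/28]
  18 → cabin 4 (new)  [load 18/28]
  16 → cabin 5 (new)  [load 16/28]
  16 → cabin 6 (new)  [load 16/28]
  15 → cabin 7 (new)  [load 15/28]
  10 → cabin 4  [load 28/28]
  6 → cabin 2  [load 26/28]
  5 → cabin 3  [load 24/28]
  5 → cabin 5  [load 21/28]
  4 → cabin 3  [load 28/28]
  4 → cabin 5  [load 25/28]
  4 → cabin 6  [load 20/28]
7 cabins opened.

7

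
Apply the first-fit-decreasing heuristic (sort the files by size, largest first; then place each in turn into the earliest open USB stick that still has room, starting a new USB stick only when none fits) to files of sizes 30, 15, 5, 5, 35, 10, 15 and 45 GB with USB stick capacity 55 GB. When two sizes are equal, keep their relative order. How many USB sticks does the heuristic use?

Sorted descending: 45, 35, 30, 15, 15, 10, 5, 5.
  45 → USB stick 1 (new)  [load 45/55]
  35 → USB stick 2 (new)  [load 35/55]
  30 → USB stick 3 (new)  [load 30/55]
  15 → USB stick 2  [load 50/55]
  15 → USB stick 3  [load 45/55]
  10 → USB stick 1  [load 55/55]
  5 → USB stick 2  [load 55/55]
  5 → USB stick 3  [load 50/55]
3 USB sticks opened.

3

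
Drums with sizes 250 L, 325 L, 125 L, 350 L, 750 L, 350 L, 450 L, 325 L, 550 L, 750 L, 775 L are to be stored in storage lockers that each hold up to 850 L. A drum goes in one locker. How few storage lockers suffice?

Total = 775 + 750 + 750 + 550 + 450 + 350 + 350 + 325 + 325 + 250 + 125 = 5000 L.
Lower bound: ⌈5000/850⌉ = 6 storage lockers.
A packing using 7 storage lockers:
  locker 1: 775 = 775
  locker 2: 750 = 750
  locker 3: 750 = 750
  locker 4: 550 + 250 = 800
  locker 5: 450 + 350 = 800
  locker 6: 350 + 325 + 125 = 800
  locker 7: 325 = 325
No arrangement into 6 storage lockers stays within capacity, so 7 is optimal.

7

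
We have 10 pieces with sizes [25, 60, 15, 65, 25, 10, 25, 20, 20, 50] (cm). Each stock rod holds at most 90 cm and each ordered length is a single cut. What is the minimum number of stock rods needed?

4

Total = 65 + 60 + 50 + 25 + 25 + 25 + 20 + 20 + 15 + 10 = 315 cm.
Lower bound: ⌈315/90⌉ = 4 stock rods.
A packing using 4 stock rods:
  stock rod 1: 65 + 25 = 90
  stock rod 2: 60 + 25 = 85
  stock rod 3: 50 + 25 + 15 = 90
  stock rod 4: 20 + 20 + 10 = 50
This matches the lower bound, so 4 is optimal.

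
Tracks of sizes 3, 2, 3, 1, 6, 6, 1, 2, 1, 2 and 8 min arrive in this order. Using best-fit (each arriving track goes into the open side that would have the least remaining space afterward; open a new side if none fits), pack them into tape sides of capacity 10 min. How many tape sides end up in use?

4

  3 → side 1 (new)  [load 3/10]
  2 → side 1  [load 5/10]
  3 → side 1  [load 8/10]
  1 → side 1  [load 9/10]
  6 → side 2 (new)  [load 6/10]
  6 → side 3 (new)  [load 6/10]
  1 → side 1  [load 10/10]
  2 → side 2  [load 8/10]
  1 → side 2  [load 9/10]
  2 → side 3  [load 8/10]
  8 → side 4 (new)  [load 8/10]
4 tape sides opened.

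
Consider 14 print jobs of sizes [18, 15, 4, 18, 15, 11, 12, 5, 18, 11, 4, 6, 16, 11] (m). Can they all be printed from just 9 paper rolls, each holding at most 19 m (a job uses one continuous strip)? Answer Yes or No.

Total = 164 m; ⌈164/19⌉ = 9.
10 print jobs each exceed half the capacity and cannot share a roll, forcing at least 10 paper rolls.
At least 10 paper rolls are required, but only 9 are allowed.

No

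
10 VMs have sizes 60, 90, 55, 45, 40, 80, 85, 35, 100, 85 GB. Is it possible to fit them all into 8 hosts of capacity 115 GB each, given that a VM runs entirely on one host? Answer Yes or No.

Yes

A valid assignment using 7 hosts:
  host 1: 100 = 100
  host 2: 90 = 90
  host 3: 85 = 85
  host 4: 85 = 85
  host 5: 80 + 35 = 115
  host 6: 60 + 55 = 115
  host 7: 45 + 40 = 85
That uses only 7 ≤ 8, so 8 hosts are enough.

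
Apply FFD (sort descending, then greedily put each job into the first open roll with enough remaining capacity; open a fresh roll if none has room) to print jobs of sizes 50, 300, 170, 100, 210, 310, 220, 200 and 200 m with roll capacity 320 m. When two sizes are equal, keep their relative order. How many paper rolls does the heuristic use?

Sorted descending: 310, 300, 220, 210, 200, 200, 170, 100, 50.
  310 → roll 1 (new)  [load 310/320]
  300 → roll 2 (new)  [load 300/320]
  220 → roll 3 (new)  [load 220/320]
  210 → roll 4 (new)  [load 210/320]
  200 → roll 5 (new)  [load 200/320]
  200 → roll 6 (new)  [load 200/320]
  170 → roll 7 (new)  [load 170/320]
  100 → roll 3  [load 320/320]
  50 → roll 4  [load 260/320]
7 paper rolls opened.

7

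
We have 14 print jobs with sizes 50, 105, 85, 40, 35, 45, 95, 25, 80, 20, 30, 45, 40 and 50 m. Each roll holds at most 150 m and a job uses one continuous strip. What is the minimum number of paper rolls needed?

5

Total = 105 + 95 + 85 + 80 + 50 + 50 + 45 + 45 + 40 + 40 + 35 + 30 + 25 + 20 = 745 m.
Lower bound: ⌈745/150⌉ = 5 paper rolls.
A packing using 5 paper rolls:
  roll 1: 105 + 45 = 150
  roll 2: 95 + 50 = 145
  roll 3: 85 + 40 + 25 = 150
  roll 4: 80 + 50 + 20 = 150
  roll 5: 45 + 40 + 35 + 30 = 150
This matches the lower bound, so 5 is optimal.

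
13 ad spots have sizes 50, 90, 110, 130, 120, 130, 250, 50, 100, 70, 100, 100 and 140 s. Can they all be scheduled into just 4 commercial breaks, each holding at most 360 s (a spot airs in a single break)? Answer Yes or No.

Yes

A valid assignment using 4 commercial breaks:
  break 1: 250 + 110 = 360
  break 2: 140 + 120 + 100 = 360
  break 3: 130 + 130 + 100 = 360
  break 4: 100 + 90 + 70 + 50 + 50 = 360
Every load is within 360 s, so 4 commercial breaks suffice.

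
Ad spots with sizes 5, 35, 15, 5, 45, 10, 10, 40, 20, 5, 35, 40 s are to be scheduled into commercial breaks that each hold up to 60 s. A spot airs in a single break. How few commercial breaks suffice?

Total = 45 + 40 + 40 + 35 + 35 + 20 + 15 + 10 + 10 + 5 + 5 + 5 = 265 s.
Lower bound: ⌈265/60⌉ = 5 commercial breaks.
A packing using 5 commercial breaks:
  break 1: 45 + 15 = 60
  break 2: 40 + 20 = 60
  break 3: 40 + 10 + 10 = 60
  break 4: 35 + 5 + 5 + 5 = 50
  break 5: 35 = 35
This matches the lower bound, so 5 is optimal.

5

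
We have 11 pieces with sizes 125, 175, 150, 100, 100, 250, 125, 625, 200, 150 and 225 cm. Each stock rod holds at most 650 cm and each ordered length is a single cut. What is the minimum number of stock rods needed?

4

Total = 625 + 250 + 225 + 200 + 175 + 150 + 150 + 125 + 125 + 100 + 100 = 2225 cm.
Lower bound: ⌈2225/650⌉ = 4 stock rods.
A packing using 4 stock rods:
  stock rod 1: 625 = 625
  stock rod 2: 250 + 225 + 175 = 650
  stock rod 3: 200 + 150 + 150 + 125 = 625
  stock rod 4: 125 + 100 + 100 = 325
This matches the lower bound, so 4 is optimal.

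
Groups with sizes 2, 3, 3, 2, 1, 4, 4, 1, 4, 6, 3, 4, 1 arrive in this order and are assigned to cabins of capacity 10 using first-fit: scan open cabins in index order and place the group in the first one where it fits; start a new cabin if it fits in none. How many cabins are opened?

4

  2 → cabin 1 (new)  [load 2/10]
  3 → cabin 1  [load 5/10]
  3 → cabin 1  [load 8/10]
  2 → cabin 1  [load 10/10]
  1 → cabin 2 (new)  [load 1/10]
  4 → cabin 2  [load 5/10]
  4 → cabin 2  [load 9/10]
  1 → cabin 2  [load 10/10]
  4 → cabin 3 (new)  [load 4/10]
  6 → cabin 3  [load 10/10]
  3 → cabin 4 (new)  [load 3/10]
  4 → cabin 4  [load 7/10]
  1 → cabin 4  [load 8/10]
4 cabins opened.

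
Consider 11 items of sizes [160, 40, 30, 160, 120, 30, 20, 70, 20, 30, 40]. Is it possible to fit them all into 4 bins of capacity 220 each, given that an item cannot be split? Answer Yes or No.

A valid assignment using 4 bins:
  bin 1: 160 + 40 + 20 = 220
  bin 2: 160 + 40 + 20 = 220
  bin 3: 120 + 70 + 30 = 220
  bin 4: 30 + 30 = 60
Every load is within 220, so 4 bins suffice.

Yes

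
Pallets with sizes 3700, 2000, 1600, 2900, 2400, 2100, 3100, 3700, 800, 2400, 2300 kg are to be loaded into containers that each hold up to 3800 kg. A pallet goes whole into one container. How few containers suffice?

9

Total = 3700 + 3700 + 3100 + 2900 + 2400 + 2400 + 2300 + 2100 + 2000 + 1600 + 800 = 27000 kg.
Lower bound: ⌈27000/3800⌉ = 8 containers.
Also, 9 pallets each exceed 1900 kg, and no two of those can share a container, so at least 9 containers are needed.
A packing using 9 containers:
  container 1: 3700 = 3700
  container 2: 3700 = 3700
  container 3: 3100 = 3100
  container 4: 2900 + 800 = 3700
  container 5: 2400 = 2400
  container 6: 2400 = 2400
  container 7: 2300 = 2300
  container 8: 2100 + 1600 = 3700
  container 9: 2000 = 2000
This matches the lower bound, so 9 is optimal.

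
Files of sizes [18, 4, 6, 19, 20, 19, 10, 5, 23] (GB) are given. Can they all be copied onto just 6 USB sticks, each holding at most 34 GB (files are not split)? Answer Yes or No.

Yes

A valid assignment using 5 USB sticks:
  USB stick 1: 23 + 10 = 33
  USB stick 2: 20 + 6 + 5 = 31
  USB stick 3: 19 + 4 = 23
  USB stick 4: 19 = 19
  USB stick 5: 18 = 18
That uses only 5 ≤ 6, so 6 USB sticks are enough.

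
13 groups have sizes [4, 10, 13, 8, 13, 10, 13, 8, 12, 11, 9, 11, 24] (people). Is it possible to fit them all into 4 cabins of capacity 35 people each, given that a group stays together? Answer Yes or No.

Total = 146 people; ⌈146/35⌉ = 5.
At least 5 cabins are required, but only 4 are allowed.

No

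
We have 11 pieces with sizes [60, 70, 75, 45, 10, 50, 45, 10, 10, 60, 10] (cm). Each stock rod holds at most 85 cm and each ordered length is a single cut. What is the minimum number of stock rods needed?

7

Total = 75 + 70 + 60 + 60 + 50 + 45 + 45 + 10 + 10 + 10 + 10 = 445 cm.
Lower bound: ⌈445/85⌉ = 6 stock rods.
Also, 7 pieces each exceed 85/2 cm, and no two of those can share a stock rod, so at least 7 stock rods are needed.
A packing using 7 stock rods:
  stock rod 1: 75 + 10 = 85
  stock rod 2: 70 + 10 = 80
  stock rod 3: 60 + 10 + 10 = 80
  stock rod 4: 60 = 60
  stock rod 5: 50 = 50
  stock rod 6: 45 = 45
  stock rod 7: 45 = 45
This matches the lower bound, so 7 is optimal.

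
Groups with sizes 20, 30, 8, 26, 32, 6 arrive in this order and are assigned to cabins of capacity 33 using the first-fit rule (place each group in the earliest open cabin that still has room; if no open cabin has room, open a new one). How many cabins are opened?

  20 → cabin 1 (new)  [load 20/33]
  30 → cabin 2 (new)  [load 30/33]
  8 → cabin 1  [load 28/33]
  26 → cabin 3 (new)  [load 26/33]
  32 → cabin 4 (new)  [load 32/33]
  6 → cabin 3  [load 32/33]
4 cabins opened.

4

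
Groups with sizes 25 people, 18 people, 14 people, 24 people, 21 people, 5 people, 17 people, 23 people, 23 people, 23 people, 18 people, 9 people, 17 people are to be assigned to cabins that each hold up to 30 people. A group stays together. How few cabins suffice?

11

Total = 25 + 24 + 23 + 23 + 23 + 21 + 18 + 18 + 17 + 17 + 14 + 9 + 5 = 237 people.
Lower bound: ⌈237/30⌉ = 8 cabins.
Also, 10 groups each exceed 15 people, and no two of those can share a cabin, so at least 10 cabins are needed.
A packing using 11 cabins:
  cabin 1: 25 + 5 = 30
  cabin 2: 24 = 24
  cabin 3: 23 = 23
  cabin 4: 23 = 23
  cabin 5: 23 = 23
  cabin 6: 21 + 9 = 30
  cabin 7: 18 = 18
  cabin 8: 18 = 18
  cabin 9: 17 = 17
  cabin 10: 17 = 17
  cabin 11: 14 = 14
No arrangement into 10 cabins stays within capacity, so 11 is optimal.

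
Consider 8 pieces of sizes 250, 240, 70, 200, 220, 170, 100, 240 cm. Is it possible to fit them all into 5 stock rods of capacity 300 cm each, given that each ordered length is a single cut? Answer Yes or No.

No

Total = 1490 cm; ⌈1490/300⌉ = 5.
6 pieces each exceed half the capacity and cannot share a stock rod, forcing at least 6 stock rods.
At least 6 stock rods are required, but only 5 are allowed.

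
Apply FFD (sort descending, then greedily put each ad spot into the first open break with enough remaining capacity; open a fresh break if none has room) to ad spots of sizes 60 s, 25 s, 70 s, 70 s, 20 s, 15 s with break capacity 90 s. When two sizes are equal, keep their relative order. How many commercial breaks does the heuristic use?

3

Sorted descending: 70, 70, 60, 25, 20, 15.
  70 → break 1 (new)  [load 70/90]
  70 → break 2 (new)  [load 70/90]
  60 → break 3 (new)  [load 60/90]
  25 → break 3  [load 85/90]
  20 → break 1  [load 90/90]
  15 → break 2  [load 85/90]
3 commercial breaks opened.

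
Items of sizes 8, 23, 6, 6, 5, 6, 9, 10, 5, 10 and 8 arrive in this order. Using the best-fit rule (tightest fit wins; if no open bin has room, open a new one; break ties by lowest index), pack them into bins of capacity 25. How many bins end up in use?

  8 → bin 1 (new)  [load 8/25]
  23 → bin 2 (new)  [load 23/25]
  6 → bin 1  [load 14/25]
  6 → bin 1  [load 20/25]
  5 → bin 1  [load 25/25]
  6 → bin 3 (new)  [load 6/25]
  9 → bin 3  [load 15/25]
  10 → bin 3  [load 25/25]
  5 → bin 4 (new)  [load 5/25]
  10 → bin 4  [load 15/25]
  8 → bin 4  [load 23/25]
4 bins opened.

4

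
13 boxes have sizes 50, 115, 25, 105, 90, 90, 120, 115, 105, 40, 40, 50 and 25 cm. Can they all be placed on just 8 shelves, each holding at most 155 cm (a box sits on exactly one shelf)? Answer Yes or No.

A valid assignment using 7 shelves:
  shelf 1: 120 + 25 = 145
  shelf 2: 115 + 40 = 155
  shelf 3: 115 + 40 = 155
  shelf 4: 105 + 50 = 155
  shelf 5: 105 + 50 = 155
  shelf 6: 90 + 25 = 115
  shelf 7: 90 = 90
That uses only 7 ≤ 8, so 8 shelves are enough.

Yes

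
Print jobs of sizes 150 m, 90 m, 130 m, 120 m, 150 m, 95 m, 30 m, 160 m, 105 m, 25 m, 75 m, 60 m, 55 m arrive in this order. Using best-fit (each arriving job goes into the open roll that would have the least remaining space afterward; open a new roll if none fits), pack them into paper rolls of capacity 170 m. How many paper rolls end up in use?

8

  150 → roll 1 (new)  [load 150/170]
  90 → roll 2 (new)  [load 90/170]
  130 → roll 3 (new)  [load 130/170]
  120 → roll 4 (new)  [load 120/170]
  150 → roll 5 (new)  [load 150/170]
  95 → roll 6 (new)  [load 95/170]
  30 → roll 3  [load 160/170]
  160 → roll 7 (new)  [load 160/170]
  105 → roll 8 (new)  [load 105/170]
  25 → roll 4  [load 145/170]
  75 → roll 6  [load 170/170]
  60 → roll 8  [load 165/170]
  55 → roll 2  [load 145/170]
8 paper rolls opened.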